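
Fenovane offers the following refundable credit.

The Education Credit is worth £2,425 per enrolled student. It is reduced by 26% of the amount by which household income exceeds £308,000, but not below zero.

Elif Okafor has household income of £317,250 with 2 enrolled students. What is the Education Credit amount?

Education Credit: base = 2 × £2,425 = £4,850. 26% of the £9,250 excess over £308,000 is £2,405; credit = £4,850 − £2,405 = £2,445.

£2,445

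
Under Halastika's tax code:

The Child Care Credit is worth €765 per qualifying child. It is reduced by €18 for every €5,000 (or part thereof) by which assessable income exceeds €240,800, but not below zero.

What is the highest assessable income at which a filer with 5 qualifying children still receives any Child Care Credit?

€1,300,800

Full credit = 5 × €765 = €3,825.
After 212 increments the reduction is 212 × €18 = €3,816, leaving €9; one more increment wipes it out. Increment 212 ends at excess 212 × €5,000 = €1,060,000, so the highest qualifying income is €240,800 + €1,060,000 = €1,300,800.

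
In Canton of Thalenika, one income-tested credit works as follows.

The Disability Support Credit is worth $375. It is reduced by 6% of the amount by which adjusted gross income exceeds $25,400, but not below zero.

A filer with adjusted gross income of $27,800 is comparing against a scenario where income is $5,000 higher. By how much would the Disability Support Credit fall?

$231

At $27,800 — 6% of the $2,400 excess over $25,400 is $144; credit = $375 − $144 = $231.
At $32,800 — 6% of the $7,400 excess over $25,400 is $444 ≥ base, so the credit is $0.
Lost: $231 − $0 = $231.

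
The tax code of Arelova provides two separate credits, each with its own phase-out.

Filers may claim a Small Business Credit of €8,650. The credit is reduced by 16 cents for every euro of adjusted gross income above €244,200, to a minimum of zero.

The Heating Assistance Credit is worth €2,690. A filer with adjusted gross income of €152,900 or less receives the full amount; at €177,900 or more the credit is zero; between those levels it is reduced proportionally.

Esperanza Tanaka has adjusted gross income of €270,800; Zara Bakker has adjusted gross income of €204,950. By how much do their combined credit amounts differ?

Esperanza (€270,800): Small Business Credit: 16% of the €26,600 excess over €244,200 is €4,256; credit = €8,650 − €4,256 = €4,394. Heating Assistance Credit: €270,800 is at or above €177,900, so the credit is €0. total €4,394 + €0 = €4,394
Zara (€204,950): Small Business Credit: €204,950 is at or below the €244,200 threshold, so the full €8,650 applies. Heating Assistance Credit: €204,950 is at or above €177,900, so the credit is €0. total €8,650 + €0 = €8,650
Difference: |€4,394 − €8,650| = €4,256.

€4,256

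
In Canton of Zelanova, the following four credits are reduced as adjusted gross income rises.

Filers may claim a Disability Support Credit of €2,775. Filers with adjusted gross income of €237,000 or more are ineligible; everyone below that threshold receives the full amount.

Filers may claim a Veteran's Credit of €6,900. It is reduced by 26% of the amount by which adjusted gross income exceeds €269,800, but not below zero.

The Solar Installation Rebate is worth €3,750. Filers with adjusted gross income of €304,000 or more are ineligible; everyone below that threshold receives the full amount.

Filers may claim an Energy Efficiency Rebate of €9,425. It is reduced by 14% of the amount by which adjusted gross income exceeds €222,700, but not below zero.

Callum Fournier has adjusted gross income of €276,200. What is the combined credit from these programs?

€10,921

Disability Support Credit: €276,200 meets or exceeds the €237,000 cutoff, so the credit is €0.
Veteran's Credit: 26% of the €6,400 excess over €269,800 is €1,664; credit = €6,900 − €1,664 = €5,236.
Solar Installation Rebate: €276,200 is below the €304,000 cutoff, so the full €3,750 applies.
Energy Efficiency Rebate: 14% of the €53,500 excess over €222,700 is €7,490; credit = €9,425 − €7,490 = €1,935.
Total: €0 + €5,236 + €3,750 + €1,935 = €10,921.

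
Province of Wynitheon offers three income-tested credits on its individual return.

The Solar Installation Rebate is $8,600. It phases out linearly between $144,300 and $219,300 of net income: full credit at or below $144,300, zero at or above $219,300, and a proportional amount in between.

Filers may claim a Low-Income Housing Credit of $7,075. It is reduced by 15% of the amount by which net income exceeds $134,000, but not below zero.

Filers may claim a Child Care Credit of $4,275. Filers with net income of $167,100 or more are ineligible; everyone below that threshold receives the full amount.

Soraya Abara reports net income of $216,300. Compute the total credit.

Solar Installation Rebate: $216,300 is $72,000 into a $75,000 phase-out range, leaving 3,000/75,000 of the credit: $8,600 × 3,000/75,000 = $344.
Low-Income Housing Credit: 15% of the $82,300 excess over $134,000 is $12,345 ≥ base, so the credit is $0.
Child Care Credit: $216,300 meets or exceeds the $167,100 cutoff, so the credit is $0.
Total: $344 + $0 + $0 = $344.

$344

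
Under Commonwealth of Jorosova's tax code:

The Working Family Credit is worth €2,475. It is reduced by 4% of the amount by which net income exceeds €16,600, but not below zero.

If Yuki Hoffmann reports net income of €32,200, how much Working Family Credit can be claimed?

Working Family Credit: 4% of the €15,600 excess over €16,600 is €624; credit = €2,475 − €624 = €1,851.

€1,851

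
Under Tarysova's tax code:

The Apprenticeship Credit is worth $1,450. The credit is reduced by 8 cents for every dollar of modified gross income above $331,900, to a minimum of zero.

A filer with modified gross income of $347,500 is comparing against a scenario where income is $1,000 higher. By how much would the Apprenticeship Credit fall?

At $347,500 — 8% of the $15,600 excess over $331,900 is $1,248; credit = $1,450 − $1,248 = $202.
At $348,500 — 8% of the $16,600 excess over $331,900 is $1,328; credit = $1,450 − $1,328 = $122.
Lost: $202 − $122 = $80.

$80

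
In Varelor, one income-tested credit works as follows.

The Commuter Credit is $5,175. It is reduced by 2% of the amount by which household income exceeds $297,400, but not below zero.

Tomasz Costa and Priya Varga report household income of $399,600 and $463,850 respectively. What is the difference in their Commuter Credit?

Tomasz ($399,600): Commuter Credit: 2% of the $102,200 excess over $297,400 is $2,044; credit = $5,175 − $2,044 = $3,131.
Priya ($463,850): Commuter Credit: 2% of the $166,450 excess over $297,400 is $3,329; credit = $5,175 − $3,329 = $1,846.
Difference: |$3,131 − $1,846| = $1,285.

$1,285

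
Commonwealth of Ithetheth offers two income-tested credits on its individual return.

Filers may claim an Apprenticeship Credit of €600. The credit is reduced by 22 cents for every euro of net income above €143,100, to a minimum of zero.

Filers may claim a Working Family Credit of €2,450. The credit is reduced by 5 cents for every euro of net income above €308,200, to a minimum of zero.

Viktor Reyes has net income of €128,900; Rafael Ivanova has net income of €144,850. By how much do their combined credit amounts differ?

€385

Viktor (€128,900): Apprenticeship Credit: €128,900 is at or below the €143,100 threshold, so the full €600 applies. Working Family Credit: €128,900 is at or below the €308,200 threshold, so the full €2,450 applies. total €600 + €2,450 = €3,050
Rafael (€144,850): Apprenticeship Credit: 22% of the €1,750 excess over €143,100 is €385; credit = €600 − €385 = €215. Working Family Credit: €144,850 is at or below the €308,200 threshold, so the full €2,450 applies. total €215 + €2,450 = €2,665
Difference: |€3,050 − €2,665| = €385.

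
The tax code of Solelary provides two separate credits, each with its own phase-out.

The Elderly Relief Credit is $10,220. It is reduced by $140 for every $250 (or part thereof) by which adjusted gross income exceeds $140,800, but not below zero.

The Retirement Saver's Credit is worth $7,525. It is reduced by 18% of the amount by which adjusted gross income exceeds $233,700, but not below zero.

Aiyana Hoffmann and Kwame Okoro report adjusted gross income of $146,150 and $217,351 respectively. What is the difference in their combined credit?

$7,140

Aiyana ($146,150): Elderly Relief Credit: income exceeds $140,800 by $5,350, which is 22 full-or-partial $250 increments; reduction = 22 × $140 = $3,080, leaving $7,140. Retirement Saver's Credit: $146,150 is at or below the $233,700 threshold, so the full $7,525 applies. total $7,140 + $7,525 = $14,665
Kwame ($217,351): Elderly Relief Credit: income exceeds $140,800 by $76,551 → 307 increments × $140 = $42,980 ≥ base, so the credit is $0. Retirement Saver's Credit: $217,351 is at or below the $233,700 threshold, so the full $7,525 applies. total $0 + $7,525 = $7,525
Difference: |$14,665 − $7,525| = $7,140.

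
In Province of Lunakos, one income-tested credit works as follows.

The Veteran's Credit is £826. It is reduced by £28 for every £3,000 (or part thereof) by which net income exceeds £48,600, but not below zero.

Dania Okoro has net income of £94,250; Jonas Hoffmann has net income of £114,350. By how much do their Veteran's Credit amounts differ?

Dania (£94,250): Veteran's Credit: income exceeds £48,600 by £45,650, which is 16 full-or-partial £3,000 increments; reduction = 16 × £28 = £448, leaving £378.
Jonas (£114,350): Veteran's Credit: income exceeds £48,600 by £65,750, which is 22 full-or-partial £3,000 increments; reduction = 22 × £28 = £616, leaving £210.
Difference: |£378 − £210| = £168.

£168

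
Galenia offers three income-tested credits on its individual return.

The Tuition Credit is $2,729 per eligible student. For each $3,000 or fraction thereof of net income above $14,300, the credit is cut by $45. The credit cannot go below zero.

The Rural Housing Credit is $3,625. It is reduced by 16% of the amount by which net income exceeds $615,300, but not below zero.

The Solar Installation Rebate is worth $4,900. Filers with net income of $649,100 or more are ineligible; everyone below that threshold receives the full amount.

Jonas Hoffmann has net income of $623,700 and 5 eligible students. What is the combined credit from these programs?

$11,646

Tuition Credit: base = 5 × $2,729 = $13,645. income exceeds $14,300 by $609,400, which is 204 full-or-partial $3,000 increments; reduction = 204 × $45 = $9,180, leaving $4,465.
Rural Housing Credit: 16% of the $8,400 excess over $615,300 is $1,344; credit = $3,625 − $1,344 = $2,281.
Solar Installation Rebate: $623,700 is below the $649,100 cutoff, so the full $4,900 applies.
Total: $4,465 + $2,281 + $4,900 = $11,646.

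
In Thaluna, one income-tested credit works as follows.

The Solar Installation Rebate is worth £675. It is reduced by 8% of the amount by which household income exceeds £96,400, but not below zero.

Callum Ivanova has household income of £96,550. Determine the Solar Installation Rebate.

£663

Solar Installation Rebate: 8% of the £150 excess over £96,400 is £12; credit = £675 − £12 = £663.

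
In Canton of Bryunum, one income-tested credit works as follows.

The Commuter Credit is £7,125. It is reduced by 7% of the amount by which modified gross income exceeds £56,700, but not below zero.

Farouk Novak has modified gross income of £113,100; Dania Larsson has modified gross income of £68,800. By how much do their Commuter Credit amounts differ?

£3,101

Farouk (£113,100): Commuter Credit: 7% of the £56,400 excess over £56,700 is £3,948; credit = £7,125 − £3,948 = £3,177.
Dania (£68,800): Commuter Credit: 7% of the £12,100 excess over £56,700 is £847; credit = £7,125 − £847 = £6,278.
Difference: |£3,177 − £6,278| = £3,101.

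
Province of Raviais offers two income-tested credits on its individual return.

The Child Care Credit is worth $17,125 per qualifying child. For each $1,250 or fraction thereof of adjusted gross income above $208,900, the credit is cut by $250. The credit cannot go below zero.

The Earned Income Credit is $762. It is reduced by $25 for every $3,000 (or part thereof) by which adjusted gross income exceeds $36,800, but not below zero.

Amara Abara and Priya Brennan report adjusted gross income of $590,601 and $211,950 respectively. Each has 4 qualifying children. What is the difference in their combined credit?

Amara ($590,601): Child Care Credit: base = 4 × $17,125 = $68,500. income exceeds $208,900 by $381,701 → 306 increments × $250 = $76,500 ≥ base, so the credit is $0. Earned Income Credit: income exceeds $36,800 by $553,801 → 185 increments × $25 = $4,625 ≥ base, so the credit is $0. total $0 + $0 = $0
Priya ($211,950): Child Care Credit: base = 4 × $17,125 = $68,500. income exceeds $208,900 by $3,050, which is 3 full-or-partial $1,250 increments; reduction = 3 × $250 = $750, leaving $67,750. Earned Income Credit: income exceeds $36,800 by $175,150 → 59 increments × $25 = $1,475 ≥ base, so the credit is $0. total $67,750 + $0 = $67,750
Difference: |$0 − $67,750| = $67,750.

$67,750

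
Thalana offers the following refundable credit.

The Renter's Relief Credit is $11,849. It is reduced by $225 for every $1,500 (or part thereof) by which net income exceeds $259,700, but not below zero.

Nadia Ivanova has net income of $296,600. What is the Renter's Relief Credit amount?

Renter's Relief Credit: income exceeds $259,700 by $36,900, which is 25 full-or-partial $1,500 increments; reduction = 25 × $225 = $5,625, leaving $6,224.

$6,224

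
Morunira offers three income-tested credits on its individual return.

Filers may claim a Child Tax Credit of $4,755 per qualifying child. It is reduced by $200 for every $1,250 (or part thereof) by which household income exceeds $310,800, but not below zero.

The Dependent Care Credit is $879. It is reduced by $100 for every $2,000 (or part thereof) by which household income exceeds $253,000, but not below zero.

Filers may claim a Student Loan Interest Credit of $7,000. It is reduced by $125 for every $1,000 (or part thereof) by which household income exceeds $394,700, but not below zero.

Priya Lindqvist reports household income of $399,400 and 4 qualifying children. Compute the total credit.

Child Tax Credit: base = 4 × $4,755 = $19,020. income exceeds $310,800 by $88,600, which is 71 full-or-partial $1,250 increments; reduction = 71 × $200 = $14,200, leaving $4,820.
Dependent Care Credit: income exceeds $253,000 by $146,400 → 74 increments × $100 = $7,400 ≥ base, so the credit is $0.
Student Loan Interest Credit: income exceeds $394,700 by $4,700, which is 5 full-or-partial $1,000 increments; reduction = 5 × $125 = $625, leaving $6,375.
Total: $4,820 + $0 + $6,375 = $11,195.

$11,195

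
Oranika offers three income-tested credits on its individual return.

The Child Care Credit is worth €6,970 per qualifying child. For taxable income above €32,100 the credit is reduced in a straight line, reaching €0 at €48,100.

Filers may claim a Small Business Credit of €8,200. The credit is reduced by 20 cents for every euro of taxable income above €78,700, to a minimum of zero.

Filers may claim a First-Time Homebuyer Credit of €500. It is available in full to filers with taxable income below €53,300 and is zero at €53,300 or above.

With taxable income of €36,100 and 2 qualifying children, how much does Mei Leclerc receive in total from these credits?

Child Care Credit: base = 2 × €6,970 = €13,940. €36,100 is €4,000 into a €16,000 phase-out range, leaving 12,000/16,000 of the credit: €13,940 × 12,000/16,000 = €10,455.
Small Business Credit: €36,100 is at or below the €78,700 threshold, so the full €8,200 applies.
First-Time Homebuyer Credit: €36,100 is below the €53,300 cutoff, so the full €500 applies.
Total: €10,455 + €8,200 + €500 = €19,155.

€19,155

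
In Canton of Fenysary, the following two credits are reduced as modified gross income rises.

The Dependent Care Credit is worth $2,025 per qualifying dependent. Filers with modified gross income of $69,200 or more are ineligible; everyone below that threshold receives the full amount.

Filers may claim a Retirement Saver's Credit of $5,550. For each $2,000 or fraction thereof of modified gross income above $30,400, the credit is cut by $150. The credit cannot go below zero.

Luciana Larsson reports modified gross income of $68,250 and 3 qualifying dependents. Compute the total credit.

$8,775

Dependent Care Credit: base = 3 × $2,025 = $6,075. $68,250 is below the $69,200 cutoff, so the full $6,075 applies.
Retirement Saver's Credit: income exceeds $30,400 by $37,850, which is 19 full-or-partial $2,000 increments; reduction = 19 × $150 = $2,850, leaving $2,700.
Total: $6,075 + $2,700 = $8,775.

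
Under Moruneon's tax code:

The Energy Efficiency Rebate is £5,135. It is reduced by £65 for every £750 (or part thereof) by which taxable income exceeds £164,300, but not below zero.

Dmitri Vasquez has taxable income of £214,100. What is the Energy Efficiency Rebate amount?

£780

Energy Efficiency Rebate: income exceeds £164,300 by £49,800, which is 67 full-or-partial £750 increments; reduction = 67 × £65 = £4,355, leaving £780.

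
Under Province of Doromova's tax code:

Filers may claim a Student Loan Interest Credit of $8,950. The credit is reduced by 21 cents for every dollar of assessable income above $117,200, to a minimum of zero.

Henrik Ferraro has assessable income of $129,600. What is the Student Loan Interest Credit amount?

Student Loan Interest Credit: 21% of the $12,400 excess over $117,200 is $2,604; credit = $8,950 − $2,604 = $6,346.

$6,346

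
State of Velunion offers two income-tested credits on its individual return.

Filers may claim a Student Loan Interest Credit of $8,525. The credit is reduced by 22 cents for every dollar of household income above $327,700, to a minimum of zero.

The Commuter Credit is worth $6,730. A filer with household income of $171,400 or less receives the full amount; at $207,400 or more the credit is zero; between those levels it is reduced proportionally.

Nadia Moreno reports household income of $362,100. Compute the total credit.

Student Loan Interest Credit: 22% of the $34,400 excess over $327,700 is $7,568; credit = $8,525 − $7,568 = $957.
Commuter Credit: $362,100 is at or above $207,400, so the credit is $0.
Total: $957 + $0 = $957.

$957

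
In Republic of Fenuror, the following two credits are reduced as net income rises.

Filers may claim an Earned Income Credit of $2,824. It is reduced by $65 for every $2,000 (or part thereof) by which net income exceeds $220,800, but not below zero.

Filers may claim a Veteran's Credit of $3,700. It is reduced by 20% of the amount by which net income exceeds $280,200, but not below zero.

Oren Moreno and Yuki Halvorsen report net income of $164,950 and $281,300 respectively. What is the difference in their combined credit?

Oren ($164,950): Earned Income Credit: $164,950 is at or below the $220,800 threshold, so the full $2,824 applies. Veteran's Credit: $164,950 is at or below the $280,200 threshold, so the full $3,700 applies. total $2,824 + $3,700 = $6,524
Yuki ($281,300): Earned Income Credit: income exceeds $220,800 by $60,500, which is 31 full-or-partial $2,000 increments; reduction = 31 × $65 = $2,015, leaving $809. Veteran's Credit: 20% of the $1,100 excess over $280,200 is $220; credit = $3,700 − $220 = $3,480. total $809 + $3,480 = $4,289
Difference: |$6,524 − $4,289| = $2,235.

$2,235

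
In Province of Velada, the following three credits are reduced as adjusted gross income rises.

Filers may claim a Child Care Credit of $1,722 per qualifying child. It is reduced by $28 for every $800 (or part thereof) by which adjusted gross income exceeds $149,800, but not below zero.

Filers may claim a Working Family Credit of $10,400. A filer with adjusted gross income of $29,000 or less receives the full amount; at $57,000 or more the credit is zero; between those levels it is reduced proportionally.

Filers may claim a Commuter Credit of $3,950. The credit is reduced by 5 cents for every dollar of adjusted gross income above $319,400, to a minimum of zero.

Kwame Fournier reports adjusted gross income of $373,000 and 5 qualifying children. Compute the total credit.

$2,068

Child Care Credit: base = 5 × $1,722 = $8,610. income exceeds $149,800 by $223,200, which is 279 full-or-partial $800 increments; reduction = 279 × $28 = $7,812, leaving $798.
Working Family Credit: $373,000 is at or above $57,000, so the credit is $0.
Commuter Credit: 5% of the $53,600 excess over $319,400 is $2,680; credit = $3,950 − $2,680 = $1,270.
Total: $798 + $0 + $1,270 = $2,068.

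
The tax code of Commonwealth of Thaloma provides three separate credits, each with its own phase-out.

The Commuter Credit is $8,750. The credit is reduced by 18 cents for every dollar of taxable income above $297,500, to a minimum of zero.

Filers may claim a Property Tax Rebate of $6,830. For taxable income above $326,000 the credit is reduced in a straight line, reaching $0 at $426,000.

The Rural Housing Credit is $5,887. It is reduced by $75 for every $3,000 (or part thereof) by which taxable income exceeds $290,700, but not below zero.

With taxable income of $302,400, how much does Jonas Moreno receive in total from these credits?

$20,285

Commuter Credit: 18% of the $4,900 excess over $297,500 is $882; credit = $8,750 − $882 = $7,868.
Property Tax Rebate: $302,400 is at or below the $326,000 threshold, so the full $6,830 applies.
Rural Housing Credit: income exceeds $290,700 by $11,700, which is 4 full-or-partial $3,000 increments; reduction = 4 × $75 = $300, leaving $5,587.
Total: $7,868 + $6,830 + $5,587 = $20,285.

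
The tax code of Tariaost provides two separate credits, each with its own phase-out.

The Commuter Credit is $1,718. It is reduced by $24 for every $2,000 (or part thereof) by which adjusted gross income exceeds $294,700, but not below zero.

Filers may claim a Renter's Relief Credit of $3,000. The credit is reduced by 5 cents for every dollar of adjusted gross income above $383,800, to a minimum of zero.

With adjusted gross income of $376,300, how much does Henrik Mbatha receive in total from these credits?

$3,734

Commuter Credit: income exceeds $294,700 by $81,600, which is 41 full-or-partial $2,000 increments; reduction = 41 × $24 = $984, leaving $734.
Renter's Relief Credit: $376,300 is at or below the $383,800 threshold, so the full $3,000 applies.
Total: $734 + $3,000 = $3,734.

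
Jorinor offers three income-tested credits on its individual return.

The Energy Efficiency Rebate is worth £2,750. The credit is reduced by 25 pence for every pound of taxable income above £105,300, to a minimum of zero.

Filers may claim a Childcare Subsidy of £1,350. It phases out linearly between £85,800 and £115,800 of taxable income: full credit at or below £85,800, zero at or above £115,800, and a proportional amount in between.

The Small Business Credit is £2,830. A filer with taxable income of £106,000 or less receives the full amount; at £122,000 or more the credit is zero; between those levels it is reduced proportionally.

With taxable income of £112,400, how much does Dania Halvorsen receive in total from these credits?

£2,826

Energy Efficiency Rebate: 25% of the £7,100 excess over £105,300 is £1,775; credit = £2,750 − £1,775 = £975.
Childcare Subsidy: £112,400 is £26,600 into a £30,000 phase-out range, leaving 3,400/30,000 of the credit: £1,350 × 3,400/30,000 = £153.
Small Business Credit: £112,400 is £6,400 into a £16,000 phase-out range, leaving 9,600/16,000 of the credit: £2,830 × 9,600/16,000 = £1,698.
Total: £975 + £153 + £1,698 = £2,826.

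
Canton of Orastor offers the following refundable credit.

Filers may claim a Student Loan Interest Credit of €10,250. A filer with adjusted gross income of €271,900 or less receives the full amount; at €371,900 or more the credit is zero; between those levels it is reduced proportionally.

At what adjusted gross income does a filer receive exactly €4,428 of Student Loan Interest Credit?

€4,428 is 4,428/10,250 of the full €10,250, so 5,822/10,250 of the €100,000 range has been used: income = €271,900 + €100,000 × 5,822/10,250 = €328,700.

€328,700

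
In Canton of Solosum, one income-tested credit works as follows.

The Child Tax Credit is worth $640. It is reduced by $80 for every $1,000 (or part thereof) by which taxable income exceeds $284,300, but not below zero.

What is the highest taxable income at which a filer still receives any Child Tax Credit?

After 7 increments the reduction is 7 × $80 = $560, leaving $80; one more increment wipes it out. Increment 7 ends at excess 7 × $1,000 = $7,000, so the highest qualifying income is $284,300 + $7,000 = $291,300.

$291,300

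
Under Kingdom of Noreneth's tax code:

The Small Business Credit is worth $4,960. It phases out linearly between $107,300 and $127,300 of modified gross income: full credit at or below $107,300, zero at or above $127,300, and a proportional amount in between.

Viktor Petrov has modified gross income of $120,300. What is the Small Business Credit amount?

Small Business Credit: $120,300 is $13,000 into a $20,000 phase-out range, leaving 7,000/20,000 of the credit: $4,960 × 7,000/20,000 = $1,736.

$1,736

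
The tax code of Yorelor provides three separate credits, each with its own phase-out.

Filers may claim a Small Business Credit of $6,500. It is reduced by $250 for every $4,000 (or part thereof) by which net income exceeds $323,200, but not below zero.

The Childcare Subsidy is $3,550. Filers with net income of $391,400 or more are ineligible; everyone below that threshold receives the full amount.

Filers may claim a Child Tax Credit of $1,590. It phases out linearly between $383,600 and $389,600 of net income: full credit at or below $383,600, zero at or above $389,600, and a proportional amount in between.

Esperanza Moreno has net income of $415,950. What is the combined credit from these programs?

Small Business Credit: income exceeds $323,200 by $92,750, which is 24 full-or-partial $4,000 increments; reduction = 24 × $250 = $6,000, leaving $500.
Childcare Subsidy: $415,950 meets or exceeds the $391,400 cutoff, so the credit is $0.
Child Tax Credit: $415,950 is at or above $389,600, so the credit is $0.
Total: $500 + $0 + $0 = $500.

$500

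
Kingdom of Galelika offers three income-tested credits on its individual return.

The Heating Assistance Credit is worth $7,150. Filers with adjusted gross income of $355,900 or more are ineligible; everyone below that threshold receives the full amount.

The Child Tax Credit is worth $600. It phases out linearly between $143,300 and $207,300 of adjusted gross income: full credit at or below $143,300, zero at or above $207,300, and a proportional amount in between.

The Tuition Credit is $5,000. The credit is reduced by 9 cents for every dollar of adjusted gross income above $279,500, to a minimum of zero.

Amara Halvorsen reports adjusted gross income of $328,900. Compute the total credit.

$7,704

Heating Assistance Credit: $328,900 is below the $355,900 cutoff, so the full $7,150 applies.
Child Tax Credit: $328,900 is at or above $207,300, so the credit is $0.
Tuition Credit: 9% of the $49,400 excess over $279,500 is $4,446; credit = $5,000 − $4,446 = $554.
Total: $7,150 + $0 + $554 = $7,704.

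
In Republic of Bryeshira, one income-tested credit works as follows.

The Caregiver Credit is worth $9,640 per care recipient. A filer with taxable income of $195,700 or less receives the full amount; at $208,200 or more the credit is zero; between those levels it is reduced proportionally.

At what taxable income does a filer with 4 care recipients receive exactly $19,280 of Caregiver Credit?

$201,950

Full credit = 4 × $9,640 = $38,560.
$19,280 is 19,280/38,560 of the full $38,560, so 19,280/38,560 of the $12,500 range has been used: income = $195,700 + $12,500 × 19,280/38,560 = $201,950.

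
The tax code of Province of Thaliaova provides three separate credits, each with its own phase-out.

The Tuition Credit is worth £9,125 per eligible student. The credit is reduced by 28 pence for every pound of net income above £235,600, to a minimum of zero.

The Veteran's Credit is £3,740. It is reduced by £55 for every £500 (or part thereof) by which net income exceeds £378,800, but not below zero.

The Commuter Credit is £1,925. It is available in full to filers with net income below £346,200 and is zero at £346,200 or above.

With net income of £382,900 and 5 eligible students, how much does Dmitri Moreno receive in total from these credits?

£7,626

Tuition Credit: base = 5 × £9,125 = £45,625. 28% of the £147,300 excess over £235,600 is £41,244; credit = £45,625 − £41,244 = £4,381.
Veteran's Credit: income exceeds £378,800 by £4,100, which is 9 full-or-partial £500 increments; reduction = 9 × £55 = £495, leaving £3,245.
Commuter Credit: £382,900 meets or exceeds the £346,200 cutoff, so the credit is £0.
Total: £4,381 + £3,245 + £0 = £7,626.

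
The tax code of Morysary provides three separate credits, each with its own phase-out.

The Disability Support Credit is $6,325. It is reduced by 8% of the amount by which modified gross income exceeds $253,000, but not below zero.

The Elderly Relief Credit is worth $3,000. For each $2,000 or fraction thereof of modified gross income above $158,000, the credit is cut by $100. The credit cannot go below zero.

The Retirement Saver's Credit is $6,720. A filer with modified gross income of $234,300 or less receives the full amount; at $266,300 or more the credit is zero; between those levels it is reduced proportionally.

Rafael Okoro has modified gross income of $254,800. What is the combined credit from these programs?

$8,596

Disability Support Credit: 8% of the $1,800 excess over $253,000 is $144; credit = $6,325 − $144 = $6,181.
Elderly Relief Credit: income exceeds $158,000 by $96,800 → 49 increments × $100 = $4,900 ≥ base, so the credit is $0.
Retirement Saver's Credit: $254,800 is $20,500 into a $32,000 phase-out range, leaving 11,500/32,000 of the credit: $6,720 × 11,500/32,000 = $2,415.
Total: $6,181 + $0 + $2,415 = $8,596.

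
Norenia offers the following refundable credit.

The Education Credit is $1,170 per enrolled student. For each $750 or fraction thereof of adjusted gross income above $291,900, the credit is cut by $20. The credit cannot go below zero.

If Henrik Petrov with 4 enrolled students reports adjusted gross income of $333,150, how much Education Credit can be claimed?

$3,580

Education Credit: base = 4 × $1,170 = $4,680. income exceeds $291,900 by $41,250, which is 55 full-or-partial $750 increments; reduction = 55 × $20 = $1,100, leaving $3,580.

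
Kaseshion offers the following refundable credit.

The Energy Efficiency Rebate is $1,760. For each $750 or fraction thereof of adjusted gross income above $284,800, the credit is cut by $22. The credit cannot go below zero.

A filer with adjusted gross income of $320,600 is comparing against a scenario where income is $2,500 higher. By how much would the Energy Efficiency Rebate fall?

$88

At $320,600 — income exceeds $284,800 by $35,800, which is 48 full-or-partial $750 increments; reduction = 48 × $22 = $1,056, leaving $704.
At $323,100 — income exceeds $284,800 by $38,300, which is 52 full-or-partial $750 increments; reduction = 52 × $22 = $1,144, leaving $616.
Lost: $704 − $616 = $88.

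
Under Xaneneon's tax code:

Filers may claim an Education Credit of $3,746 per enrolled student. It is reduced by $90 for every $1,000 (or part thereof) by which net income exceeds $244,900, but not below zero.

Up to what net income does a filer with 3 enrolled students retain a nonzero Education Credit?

Full credit = 3 × $3,746 = $11,238.
After 124 increments the reduction is 124 × $90 = $11,160, leaving $78; one more increment wipes it out. Increment 124 ends at excess 124 × $1,000 = $124,000, so the highest qualifying income is $244,900 + $124,000 = $368,900.

$368,900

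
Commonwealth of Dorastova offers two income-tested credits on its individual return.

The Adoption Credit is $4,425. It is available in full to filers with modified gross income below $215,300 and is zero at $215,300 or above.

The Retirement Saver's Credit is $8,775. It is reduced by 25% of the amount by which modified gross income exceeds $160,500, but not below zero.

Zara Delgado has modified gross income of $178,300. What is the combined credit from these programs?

Adoption Credit: $178,300 is below the $215,300 cutoff, so the full $4,425 applies.
Retirement Saver's Credit: 25% of the $17,800 excess over $160,500 is $4,450; credit = $8,775 − $4,450 = $4,325.
Total: $4,425 + $4,325 = $8,750.

$8,750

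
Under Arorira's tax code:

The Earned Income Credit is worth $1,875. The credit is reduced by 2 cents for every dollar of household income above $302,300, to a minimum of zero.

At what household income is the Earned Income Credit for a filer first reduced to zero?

The credit falls by 2% of each dollar above $302,300, so it reaches zero when the excess is $1,875 / 2% = $93,750: income = $302,300 + $93,750 = $396,050.

$396,050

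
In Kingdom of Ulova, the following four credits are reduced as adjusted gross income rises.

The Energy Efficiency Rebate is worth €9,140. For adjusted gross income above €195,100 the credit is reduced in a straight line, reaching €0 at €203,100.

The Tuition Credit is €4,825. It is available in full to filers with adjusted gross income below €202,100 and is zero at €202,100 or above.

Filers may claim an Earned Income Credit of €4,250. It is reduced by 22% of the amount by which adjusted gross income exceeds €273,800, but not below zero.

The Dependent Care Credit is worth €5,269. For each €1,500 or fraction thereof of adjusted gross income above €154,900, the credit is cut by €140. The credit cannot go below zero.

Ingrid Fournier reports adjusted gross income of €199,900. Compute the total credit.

Energy Efficiency Rebate: €199,900 is €4,800 into a €8,000 phase-out range, leaving 3,200/8,000 of the credit: €9,140 × 3,200/8,000 = €3,656.
Tuition Credit: €199,900 is below the €202,100 cutoff, so the full €4,825 applies.
Earned Income Credit: €199,900 is at or below the €273,800 threshold, so the full €4,250 applies.
Dependent Care Credit: income exceeds €154,900 by €45,000, which is 30 full-or-partial €1,500 increments; reduction = 30 × €140 = €4,200, leaving €1,069.
Total: €3,656 + €4,825 + €4,250 + €1,069 = €13,800.

€13,800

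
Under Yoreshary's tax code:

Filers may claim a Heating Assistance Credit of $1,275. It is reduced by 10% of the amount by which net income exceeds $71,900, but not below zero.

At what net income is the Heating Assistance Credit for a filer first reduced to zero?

The credit falls by 10% of each dollar above $71,900, so it reaches zero when the excess is $1,275 / 10% = $12,750: income = $71,900 + $12,750 = $84,650.

$84,650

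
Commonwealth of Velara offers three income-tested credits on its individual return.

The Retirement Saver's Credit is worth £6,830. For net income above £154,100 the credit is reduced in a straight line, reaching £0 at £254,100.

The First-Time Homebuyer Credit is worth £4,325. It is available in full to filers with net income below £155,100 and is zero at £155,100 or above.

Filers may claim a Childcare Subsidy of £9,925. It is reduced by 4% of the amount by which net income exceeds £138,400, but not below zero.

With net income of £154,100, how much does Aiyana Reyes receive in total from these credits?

Retirement Saver's Credit: £154,100 is at or below the £154,100 threshold, so the full £6,830 applies.
First-Time Homebuyer Credit: £154,100 is below the £155,100 cutoff, so the full £4,325 applies.
Childcare Subsidy: 4% of the £15,700 excess over £138,400 is £628; credit = £9,925 − £628 = £9,297.
Total: £6,830 + £4,325 + £9,297 = £20,452.

£20,452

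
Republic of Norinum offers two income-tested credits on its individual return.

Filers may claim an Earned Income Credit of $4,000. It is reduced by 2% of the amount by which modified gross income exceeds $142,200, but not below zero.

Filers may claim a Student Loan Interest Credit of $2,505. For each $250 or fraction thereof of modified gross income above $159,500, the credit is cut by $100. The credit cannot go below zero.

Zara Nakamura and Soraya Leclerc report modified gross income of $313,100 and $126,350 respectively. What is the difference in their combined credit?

$5,923

Zara ($313,100): Earned Income Credit: 2% of the $170,900 excess over $142,200 is $3,418; credit = $4,000 − $3,418 = $582. Student Loan Interest Credit: income exceeds $159,500 by $153,600 → 615 increments × $100 = $61,500 ≥ base, so the credit is $0. total $582 + $0 = $582
Soraya ($126,350): Earned Income Credit: $126,350 is at or below the $142,200 threshold, so the full $4,000 applies. Student Loan Interest Credit: $126,350 is at or below the $159,500 threshold, so the full $2,505 applies. total $4,000 + $2,505 = $6,505
Difference: |$582 − $6,505| = $5,923.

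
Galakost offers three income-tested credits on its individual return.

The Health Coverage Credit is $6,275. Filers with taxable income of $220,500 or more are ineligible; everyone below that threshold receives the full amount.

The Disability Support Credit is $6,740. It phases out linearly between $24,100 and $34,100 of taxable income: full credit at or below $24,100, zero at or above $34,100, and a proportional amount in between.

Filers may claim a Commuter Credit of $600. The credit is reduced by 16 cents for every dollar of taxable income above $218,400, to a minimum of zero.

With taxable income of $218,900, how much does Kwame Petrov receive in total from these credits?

$6,795

Health Coverage Credit: $218,900 is below the $220,500 cutoff, so the full $6,275 applies.
Disability Support Credit: $218,900 is at or above $34,100, so the credit is $0.
Commuter Credit: 16% of the $500 excess over $218,400 is $80; credit = $600 − $80 = $520.
Total: $6,275 + $0 + $520 = $6,795.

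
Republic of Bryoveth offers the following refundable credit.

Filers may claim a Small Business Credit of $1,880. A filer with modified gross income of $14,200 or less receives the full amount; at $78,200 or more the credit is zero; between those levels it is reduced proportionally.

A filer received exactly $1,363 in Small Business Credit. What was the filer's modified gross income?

$1,363 is 1,363/1,880 of the full $1,880, so 517/1,880 of the $64,000 range has been used: income = $14,200 + $64,000 × 517/1,880 = $31,800.

$31,800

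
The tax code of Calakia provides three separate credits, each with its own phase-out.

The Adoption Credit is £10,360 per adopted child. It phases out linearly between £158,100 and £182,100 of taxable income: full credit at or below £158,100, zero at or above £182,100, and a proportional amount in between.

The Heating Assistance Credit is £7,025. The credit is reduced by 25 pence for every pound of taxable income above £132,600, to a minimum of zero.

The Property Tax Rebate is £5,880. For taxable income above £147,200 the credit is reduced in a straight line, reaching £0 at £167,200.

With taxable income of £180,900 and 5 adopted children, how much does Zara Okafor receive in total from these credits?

Adoption Credit: base = 5 × £10,360 = £51,800. £180,900 is £22,800 into a £24,000 phase-out range, leaving 1,200/24,000 of the credit: £51,800 × 1,200/24,000 = £2,590.
Heating Assistance Credit: 25% of the £48,300 excess over £132,600 is £12,075 ≥ base, so the credit is £0.
Property Tax Rebate: £180,900 is at or above £167,200, so the credit is £0.
Total: £2,590 + £0 + £0 = £2,590.

£2,590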